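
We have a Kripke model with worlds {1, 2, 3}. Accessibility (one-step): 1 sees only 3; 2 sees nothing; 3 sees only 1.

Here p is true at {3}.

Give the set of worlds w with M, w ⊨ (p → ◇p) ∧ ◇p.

1: p → ◇p is T, ◇p is T. ✓
2: p → ◇p is T, ◇p is F. ✗
3: p → ◇p is F, ◇p is F. ✗

{1}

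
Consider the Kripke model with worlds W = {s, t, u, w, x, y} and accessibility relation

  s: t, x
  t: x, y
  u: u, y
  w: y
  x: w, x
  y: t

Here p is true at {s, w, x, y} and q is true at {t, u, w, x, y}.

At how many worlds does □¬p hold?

1

s: successors {t, x}; ¬p there: t:T, x:F. ✗
t: successors {x, y}; ¬p there: x:F, y:F. ✗
u: successors {u, y}; ¬p there: u:T, y:F. ✗
w: successors {y}; ¬p there: y:F. ✗
x: successors {w, x}; ¬p there: w:F, x:F. ✗
y: successors {t}; ¬p there: t:T. ✓
Satisfying worlds: {y}.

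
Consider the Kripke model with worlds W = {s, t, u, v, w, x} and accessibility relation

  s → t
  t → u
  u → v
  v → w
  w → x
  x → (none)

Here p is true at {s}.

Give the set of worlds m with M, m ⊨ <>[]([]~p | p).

s: successors {t}; []([]~p | p) there: t:T. ✓
t: successors {u}; []([]~p | p) there: u:T. ✓
u: successors {v}; []([]~p | p) there: v:T. ✓
v: successors {w}; []([]~p | p) there: w:T. ✓
w: successors {x}; []([]~p | p) there: x:T. ✓
x: no successors, so <>[]([]~p | p) fails. ✗

{s, t, u, v, w}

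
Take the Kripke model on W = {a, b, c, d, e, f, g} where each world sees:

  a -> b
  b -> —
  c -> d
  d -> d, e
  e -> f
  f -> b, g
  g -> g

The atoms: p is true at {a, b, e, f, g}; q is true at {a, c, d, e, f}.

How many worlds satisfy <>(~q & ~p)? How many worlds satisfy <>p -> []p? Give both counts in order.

For <>(~q & ~p):
a: successors {b}; ~q & ~p there: b:F. ✗
b: no successors, so <>(~q & ~p) fails. ✗
c: successors {d}; ~q & ~p there: d:F. ✗
d: successors {d, e}; ~q & ~p there: d:F, e:F. ✗
e: successors {f}; ~q & ~p there: f:F. ✗
f: successors {b, g}; ~q & ~p there: b:F, g:F. ✗
g: successors {g}; ~q & ~p there: g:F. ✗
— 0 worlds.
For <>p -> []p:
a: <>p is T, []p is T. ✓
b: <>p is F, []p is T. ✓
c: <>p is F, []p is F. ✓
d: <>p is T, []p is F. ✗
e: <>p is T, []p is T. ✓
f: <>p is T, []p is T. ✓
g: <>p is T, []p is T. ✓
— 6 worlds.

0 and 6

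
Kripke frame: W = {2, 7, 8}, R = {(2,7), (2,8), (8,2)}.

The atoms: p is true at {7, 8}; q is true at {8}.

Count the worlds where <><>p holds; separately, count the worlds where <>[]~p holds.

1 and 1

For <><>p:
2: successors {7, 8}; <>p there: 7:F, 8:F. ✗
7: no successors, so <><>p fails. ✗
8: successors {2}; <>p there: 2:T. ✓
— 1 world.
For <>[]~p:
2: successors {7, 8}; []~p there: 7:T, 8:T. ✓
7: no successors, so <>[]~p fails. ✗
8: successors {2}; []~p there: 2:F. ✗
— 1 world.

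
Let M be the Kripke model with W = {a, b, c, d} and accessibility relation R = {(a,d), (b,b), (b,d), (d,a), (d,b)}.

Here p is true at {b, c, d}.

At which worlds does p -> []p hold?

{a, b, c}

a: p is F, []p is T. ✓
b: p is T, []p is T. ✓
c: p is T, []p is T. ✓
d: p is T, []p is F. ✗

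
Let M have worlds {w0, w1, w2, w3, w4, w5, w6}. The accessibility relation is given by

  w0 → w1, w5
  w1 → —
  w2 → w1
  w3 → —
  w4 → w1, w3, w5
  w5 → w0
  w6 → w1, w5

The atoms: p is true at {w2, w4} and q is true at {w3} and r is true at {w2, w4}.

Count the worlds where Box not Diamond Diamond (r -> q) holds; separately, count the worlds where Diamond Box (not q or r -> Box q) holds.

3 and 4

For Box not Diamond Diamond (r -> q):
w0: successors {w1, w5}; not Diamond Diamond (r -> q) there: w1:T, w5:F. ✗
w1: no successors, so Box not Diamond Diamond (r -> q) holds vacuously. ✓
w2: successors {w1}; not Diamond Diamond (r -> q) there: w1:T. ✓
w3: no successors, so Box not Diamond Diamond (r -> q) holds vacuously. ✓
w4: successors {w1, w3, w5}; not Diamond Diamond (r -> q) there: w1:T, w3:T, w5:F. ✗
w5: successors {w0}; not Diamond Diamond (r -> q) there: w0:F. ✗
w6: successors {w1, w5}; not Diamond Diamond (r -> q) there: w1:T, w5:F. ✗
— 3 worlds.
For Diamond Box (not q or r -> Box q):
w0: successors {w1, w5}; Box (not q or r -> Box q) there: w1:T, w5:F. ✓
w1: no successors, so Diamond Box (not q or r -> Box q) fails. ✗
w2: successors {w1}; Box (not q or r -> Box q) there: w1:T. ✓
w3: no successors, so Diamond Box (not q or r -> Box q) fails. ✗
w4: successors {w1, w3, w5}; Box (not q or r -> Box q) there: w1:T, w3:T, w5:F. ✓
w5: successors {w0}; Box (not q or r -> Box q) there: w0:F. ✗
w6: successors {w1, w5}; Box (not q or r -> Box q) there: w1:T, w5:F. ✓
— 4 worlds.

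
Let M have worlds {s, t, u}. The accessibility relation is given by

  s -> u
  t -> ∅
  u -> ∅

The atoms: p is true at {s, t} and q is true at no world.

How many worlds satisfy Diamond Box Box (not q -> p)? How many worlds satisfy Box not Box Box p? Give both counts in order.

For Diamond Box Box (not q -> p):
s: successors {u}; Box Box (not q -> p) there: u:T. ✓
t: no successors, so Diamond Box Box (not q -> p) fails. ✗
u: no successors, so Diamond Box Box (not q -> p) fails. ✗
— 1 world.
For Box not Box Box p:
s: successors {u}; not Box Box p there: u:F. ✗
t: no successors, so Box not Box Box p holds vacuously. ✓
u: no successors, so Box not Box Box p holds vacuously. ✓
— 2 worlds.

1 and 2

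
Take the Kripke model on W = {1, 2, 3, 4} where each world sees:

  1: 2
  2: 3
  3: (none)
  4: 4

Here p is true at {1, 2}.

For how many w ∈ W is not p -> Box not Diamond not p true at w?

1: not p is F, Box not Diamond not p is F. ✓
2: not p is F, Box not Diamond not p is T. ✓
3: not p is T, Box not Diamond not p is T. ✓
4: not p is T, Box not Diamond not p is F. ✗
Satisfying worlds: {1, 2, 3}.

3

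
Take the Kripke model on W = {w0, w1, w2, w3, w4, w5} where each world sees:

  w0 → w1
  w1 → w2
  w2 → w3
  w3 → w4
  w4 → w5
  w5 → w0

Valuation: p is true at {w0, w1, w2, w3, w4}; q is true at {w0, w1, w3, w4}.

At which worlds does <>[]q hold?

{w1, w2, w4, w5}

w0: successors {w1}; []q there: w1:F. ✗
w1: successors {w2}; []q there: w2:T. ✓
w2: successors {w3}; []q there: w3:T. ✓
w3: successors {w4}; []q there: w4:F. ✗
w4: successors {w5}; []q there: w5:T. ✓
w5: successors {w0}; []q there: w0:T. ✓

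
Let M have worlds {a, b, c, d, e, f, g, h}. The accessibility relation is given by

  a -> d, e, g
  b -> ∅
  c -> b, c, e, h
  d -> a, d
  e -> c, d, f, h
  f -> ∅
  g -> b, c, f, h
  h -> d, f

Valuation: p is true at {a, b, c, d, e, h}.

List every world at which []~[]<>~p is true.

{a, b, d, f}

a: successors {d, e, g}; ~[]<>~p there: d:T, e:T, g:T. ✓
b: no successors, so []~[]<>~p holds vacuously. ✓
c: successors {b, c, e, h}; ~[]<>~p there: b:F, c:T, e:T, h:T. ✗
d: successors {a, d}; ~[]<>~p there: a:T, d:T. ✓
e: successors {c, d, f, h}; ~[]<>~p there: c:T, d:T, f:F, h:T. ✗
f: no successors, so []~[]<>~p holds vacuously. ✓
g: successors {b, c, f, h}; ~[]<>~p there: b:F, c:T, f:F, h:T. ✗
h: successors {d, f}; ~[]<>~p there: d:T, f:F. ✗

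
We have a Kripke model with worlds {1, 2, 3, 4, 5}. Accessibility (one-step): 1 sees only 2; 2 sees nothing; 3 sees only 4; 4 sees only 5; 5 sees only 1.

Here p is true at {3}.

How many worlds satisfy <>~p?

4

1: successors {2}; ~p there: 2:T. ✓
2: no successors, so <>~p fails. ✗
3: successors {4}; ~p there: 4:T. ✓
4: successors {5}; ~p there: 5:T. ✓
5: successors {1}; ~p there: 1:T. ✓
Satisfying worlds: {1, 3, 4, 5}.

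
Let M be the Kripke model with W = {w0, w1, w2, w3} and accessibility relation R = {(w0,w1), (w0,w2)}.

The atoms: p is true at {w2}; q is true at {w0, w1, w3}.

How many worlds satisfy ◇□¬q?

1

w0: successors {w1, w2}; □¬q there: w1:T, w2:T. ✓
w1: no successors, so ◇□¬q fails. ✗
w2: no successors, so ◇□¬q fails. ✗
w3: no successors, so ◇□¬q fails. ✗
Satisfying worlds: {w0}.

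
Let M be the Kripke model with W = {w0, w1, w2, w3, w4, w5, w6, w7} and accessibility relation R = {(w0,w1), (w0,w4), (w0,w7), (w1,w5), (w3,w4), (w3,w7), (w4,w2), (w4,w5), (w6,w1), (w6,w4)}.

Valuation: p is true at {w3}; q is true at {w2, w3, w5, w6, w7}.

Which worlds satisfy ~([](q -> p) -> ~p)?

∅

w0: [](q -> p) -> ~p is T. ✗
w1: [](q -> p) -> ~p is T. ✗
w2: [](q -> p) -> ~p is T. ✗
w3: [](q -> p) -> ~p is T. ✗
w4: [](q -> p) -> ~p is T. ✗
w5: [](q -> p) -> ~p is T. ✗
w6: [](q -> p) -> ~p is T. ✗
w7: [](q -> p) -> ~p is T. ✗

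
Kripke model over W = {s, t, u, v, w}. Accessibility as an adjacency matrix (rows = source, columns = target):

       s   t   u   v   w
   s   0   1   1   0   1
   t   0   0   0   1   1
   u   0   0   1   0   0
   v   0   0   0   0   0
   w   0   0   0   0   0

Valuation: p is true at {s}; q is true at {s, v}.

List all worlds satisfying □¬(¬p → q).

s: successors {t, u, w}; ¬(¬p → q) there: t:T, u:T, w:T. ✓
t: successors {v, w}; ¬(¬p → q) there: v:F, w:T. ✗
u: successors {u}; ¬(¬p → q) there: u:T. ✓
v: no successors, so □¬(¬p → q) holds vacuously. ✓
w: no successors, so □¬(¬p → q) holds vacuously. ✓

{s, u, v, w}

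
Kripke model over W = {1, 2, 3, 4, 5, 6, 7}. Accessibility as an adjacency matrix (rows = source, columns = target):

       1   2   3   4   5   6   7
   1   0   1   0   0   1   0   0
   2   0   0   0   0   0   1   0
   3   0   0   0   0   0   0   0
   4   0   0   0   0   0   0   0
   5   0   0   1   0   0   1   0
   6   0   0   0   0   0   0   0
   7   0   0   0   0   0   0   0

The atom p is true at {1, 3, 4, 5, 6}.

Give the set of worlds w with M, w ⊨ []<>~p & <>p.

∅

1: []<>~p is F, <>p is T. ✗
2: []<>~p is F, <>p is T. ✗
3: []<>~p is T, <>p is F. ✗
4: []<>~p is T, <>p is F. ✗
5: []<>~p is F, <>p is T. ✗
6: []<>~p is T, <>p is F. ✗
7: []<>~p is T, <>p is F. ✗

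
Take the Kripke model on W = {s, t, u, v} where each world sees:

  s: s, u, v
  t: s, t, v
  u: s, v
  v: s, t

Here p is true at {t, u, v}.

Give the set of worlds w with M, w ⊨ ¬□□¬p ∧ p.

s: ¬□□¬p is T, p is F. ✗
t: ¬□□¬p is T, p is T. ✓
u: ¬□□¬p is T, p is T. ✓
v: ¬□□¬p is T, p is T. ✓

{t, u, v}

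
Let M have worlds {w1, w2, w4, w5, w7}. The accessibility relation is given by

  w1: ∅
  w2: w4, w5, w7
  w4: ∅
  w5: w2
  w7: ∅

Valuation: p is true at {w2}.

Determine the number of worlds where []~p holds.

w1: no successors, so []~p holds vacuously. ✓
w2: successors {w4, w5, w7}; ~p there: w4:T, w5:T, w7:T. ✓
w4: no successors, so []~p holds vacuously. ✓
w5: successors {w2}; ~p there: w2:F. ✗
w7: no successors, so []~p holds vacuously. ✓
Satisfying worlds: {w1, w2, w4, w7}.

4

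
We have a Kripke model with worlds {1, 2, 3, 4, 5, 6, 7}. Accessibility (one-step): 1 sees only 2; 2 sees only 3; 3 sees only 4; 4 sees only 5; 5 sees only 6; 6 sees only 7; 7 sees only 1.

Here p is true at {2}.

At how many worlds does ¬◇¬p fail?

1: ◇¬p is F. ✓
2: ◇¬p is T. ✗
3: ◇¬p is T. ✗
4: ◇¬p is T. ✗
5: ◇¬p is T. ✗
6: ◇¬p is T. ✗
7: ◇¬p is T. ✗
Satisfying worlds: {1}.
So ¬◇¬p fails at the other 6 worlds.

6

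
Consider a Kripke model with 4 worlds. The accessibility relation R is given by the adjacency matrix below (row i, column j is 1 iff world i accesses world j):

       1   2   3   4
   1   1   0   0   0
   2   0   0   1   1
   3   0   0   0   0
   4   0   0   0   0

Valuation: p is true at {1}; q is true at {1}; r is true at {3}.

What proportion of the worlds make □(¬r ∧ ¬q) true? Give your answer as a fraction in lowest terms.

1: successors {1}; ¬r ∧ ¬q there: 1:F. ✗
2: successors {3, 4}; ¬r ∧ ¬q there: 3:F, 4:T. ✗
3: no successors, so □(¬r ∧ ¬q) holds vacuously. ✓
4: no successors, so □(¬r ∧ ¬q) holds vacuously. ✓
That's 2 of 4 worlds, so 2/4 = 1/2.

1/2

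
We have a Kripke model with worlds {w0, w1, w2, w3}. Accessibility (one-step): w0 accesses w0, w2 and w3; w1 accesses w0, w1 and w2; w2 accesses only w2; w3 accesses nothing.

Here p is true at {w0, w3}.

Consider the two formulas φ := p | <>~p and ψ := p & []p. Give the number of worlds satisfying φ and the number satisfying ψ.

For p | <>~p:
w0: p is T, <>~p is T. ✓
w1: p is F, <>~p is T. ✓
w2: p is F, <>~p is T. ✓
w3: p is T, <>~p is F. ✓
— 4 worlds.
For p & []p:
w0: p is T, []p is F. ✗
w1: p is F, []p is F. ✗
w2: p is F, []p is F. ✗
w3: p is T, []p is T. ✓
— 1 world.

4 and 1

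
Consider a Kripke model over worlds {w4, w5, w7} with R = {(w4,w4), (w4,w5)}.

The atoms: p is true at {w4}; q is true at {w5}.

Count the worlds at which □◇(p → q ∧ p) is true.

2

w4: successors {w4, w5}; ◇(p → q ∧ p) there: w4:T, w5:F. ✗
w5: no successors, so □◇(p → q ∧ p) holds vacuously. ✓
w7: no successors, so □◇(p → q ∧ p) holds vacuously. ✓
Satisfying worlds: {w5, w7}.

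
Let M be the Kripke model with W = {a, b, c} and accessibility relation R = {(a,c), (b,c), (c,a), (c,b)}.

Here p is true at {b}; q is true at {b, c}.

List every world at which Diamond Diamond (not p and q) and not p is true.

a: Diamond Diamond (not p and q) is F, not p is T. ✗
b: Diamond Diamond (not p and q) is F, not p is F. ✗
c: Diamond Diamond (not p and q) is T, not p is T. ✓

{c}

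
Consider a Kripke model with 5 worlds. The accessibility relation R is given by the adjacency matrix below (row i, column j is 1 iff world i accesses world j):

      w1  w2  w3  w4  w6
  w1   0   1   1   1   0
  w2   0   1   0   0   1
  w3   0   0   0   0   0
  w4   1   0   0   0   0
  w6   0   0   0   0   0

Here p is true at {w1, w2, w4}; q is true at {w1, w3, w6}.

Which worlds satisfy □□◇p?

{w3, w6}

w1: successors {w2, w3, w4}; □◇p there: w2:F, w3:T, w4:T. ✗
w2: successors {w2, w6}; □◇p there: w2:F, w6:T. ✗
w3: no successors, so □□◇p holds vacuously. ✓
w4: successors {w1}; □◇p there: w1:F. ✗
w6: no successors, so □□◇p holds vacuously. ✓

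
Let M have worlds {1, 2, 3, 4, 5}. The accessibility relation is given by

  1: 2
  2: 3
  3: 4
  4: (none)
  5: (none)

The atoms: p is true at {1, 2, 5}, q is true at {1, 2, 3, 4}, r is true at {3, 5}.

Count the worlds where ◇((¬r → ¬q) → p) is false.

3

1: successors {2}; (¬r → ¬q) → p there: 2:T. ✓
2: successors {3}; (¬r → ¬q) → p there: 3:F. ✗
3: successors {4}; (¬r → ¬q) → p there: 4:T. ✓
4: no successors, so ◇((¬r → ¬q) → p) fails. ✗
5: no successors, so ◇((¬r → ¬q) → p) fails. ✗
Satisfying worlds: {1, 3}.
So ◇((¬r → ¬q) → p) fails at the other 3 worlds.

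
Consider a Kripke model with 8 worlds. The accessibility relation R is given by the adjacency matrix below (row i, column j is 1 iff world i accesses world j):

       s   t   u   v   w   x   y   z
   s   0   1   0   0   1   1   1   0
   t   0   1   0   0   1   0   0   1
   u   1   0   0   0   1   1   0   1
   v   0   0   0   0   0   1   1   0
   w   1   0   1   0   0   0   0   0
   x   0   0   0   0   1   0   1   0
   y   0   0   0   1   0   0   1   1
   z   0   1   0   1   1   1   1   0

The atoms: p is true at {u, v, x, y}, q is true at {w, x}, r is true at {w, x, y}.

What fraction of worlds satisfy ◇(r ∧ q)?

3/4

s: successors {t, w, x, y}; r ∧ q there: t:F, w:T, x:T, y:F. ✓
t: successors {t, w, z}; r ∧ q there: t:F, w:T, z:F. ✓
u: successors {s, w, x, z}; r ∧ q there: s:F, w:T, x:T, z:F. ✓
v: successors {x, y}; r ∧ q there: x:T, y:F. ✓
w: successors {s, u}; r ∧ q there: s:F, u:F. ✗
x: successors {w, y}; r ∧ q there: w:T, y:F. ✓
y: successors {v, y, z}; r ∧ q there: v:F, y:F, z:F. ✗
z: successors {t, v, w, x, y}; r ∧ q there: t:F, v:F, w:T, x:T, y:F. ✓
That's 6 of 8 worlds, so 6/8 = 3/4.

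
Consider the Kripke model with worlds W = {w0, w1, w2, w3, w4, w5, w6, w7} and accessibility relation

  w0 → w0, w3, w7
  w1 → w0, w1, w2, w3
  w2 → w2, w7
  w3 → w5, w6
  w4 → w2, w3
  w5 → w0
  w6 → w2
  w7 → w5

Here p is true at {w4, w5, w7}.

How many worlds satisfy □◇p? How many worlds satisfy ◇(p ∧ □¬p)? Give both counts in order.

5 and 2

For □◇p:
w0: successors {w0, w3, w7}; ◇p there: w0:T, w3:T, w7:T. ✓
w1: successors {w0, w1, w2, w3}; ◇p there: w0:T, w1:F, w2:T, w3:T. ✗
w2: successors {w2, w7}; ◇p there: w2:T, w7:T. ✓
w3: successors {w5, w6}; ◇p there: w5:F, w6:F. ✗
w4: successors {w2, w3}; ◇p there: w2:T, w3:T. ✓
w5: successors {w0}; ◇p there: w0:T. ✓
w6: successors {w2}; ◇p there: w2:T. ✓
w7: successors {w5}; ◇p there: w5:F. ✗
— 5 worlds.
For ◇(p ∧ □¬p):
w0: successors {w0, w3, w7}; p ∧ □¬p there: w0:F, w3:F, w7:F. ✗
w1: successors {w0, w1, w2, w3}; p ∧ □¬p there: w0:F, w1:F, w2:F, w3:F. ✗
w2: successors {w2, w7}; p ∧ □¬p there: w2:F, w7:F. ✗
w3: successors {w5, w6}; p ∧ □¬p there: w5:T, w6:F. ✓
w4: successors {w2, w3}; p ∧ □¬p there: w2:F, w3:F. ✗
w5: successors {w0}; p ∧ □¬p there: w0:F. ✗
w6: successors {w2}; p ∧ □¬p there: w2:F. ✗
w7: successors {w5}; p ∧ □¬p there: w5:T. ✓
— 2 worlds.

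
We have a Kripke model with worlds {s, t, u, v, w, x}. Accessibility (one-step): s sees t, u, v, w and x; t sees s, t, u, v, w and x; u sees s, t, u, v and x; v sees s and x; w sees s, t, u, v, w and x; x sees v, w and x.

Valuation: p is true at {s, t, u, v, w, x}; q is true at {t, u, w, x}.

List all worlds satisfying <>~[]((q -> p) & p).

∅

s: successors {t, u, v, w, x}; ~[]((q -> p) & p) there: t:F, u:F, v:F, w:F, x:F. ✗
t: successors {s, t, u, v, w, x}; ~[]((q -> p) & p) there: s:F, t:F, u:F, v:F, w:F, x:F. ✗
u: successors {s, t, u, v, x}; ~[]((q -> p) & p) there: s:F, t:F, u:F, v:F, x:F. ✗
v: successors {s, x}; ~[]((q -> p) & p) there: s:F, x:F. ✗
w: successors {s, t, u, v, w, x}; ~[]((q -> p) & p) there: s:F, t:F, u:F, v:F, w:F, x:F. ✗
x: successors {v, w, x}; ~[]((q -> p) & p) there: v:F, w:F, x:F. ✗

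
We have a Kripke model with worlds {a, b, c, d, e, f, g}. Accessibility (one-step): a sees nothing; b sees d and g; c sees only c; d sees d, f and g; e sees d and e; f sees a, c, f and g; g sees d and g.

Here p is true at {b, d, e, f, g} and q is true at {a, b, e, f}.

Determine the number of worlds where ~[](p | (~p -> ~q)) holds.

a: [](p | (~p -> ~q)) is T. ✗
b: [](p | (~p -> ~q)) is T. ✗
c: [](p | (~p -> ~q)) is T. ✗
d: [](p | (~p -> ~q)) is T. ✗
e: [](p | (~p -> ~q)) is T. ✗
f: [](p | (~p -> ~q)) is F. ✓
g: [](p | (~p -> ~q)) is T. ✗
Satisfying worlds: {f}.

1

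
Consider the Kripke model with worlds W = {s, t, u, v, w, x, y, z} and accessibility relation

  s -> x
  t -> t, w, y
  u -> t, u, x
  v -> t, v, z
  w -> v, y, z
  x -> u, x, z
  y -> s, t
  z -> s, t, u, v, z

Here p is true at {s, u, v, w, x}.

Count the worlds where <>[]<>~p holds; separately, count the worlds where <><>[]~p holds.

8 and 0

For <>[]<>~p:
s: successors {x}; []<>~p there: x:T. ✓
t: successors {t, w, y}; []<>~p there: t:T, w:T, y:F. ✓
u: successors {t, u, x}; []<>~p there: t:T, u:T, x:T. ✓
v: successors {t, v, z}; []<>~p there: t:T, v:T, z:F. ✓
w: successors {v, y, z}; []<>~p there: v:T, y:F, z:F. ✓
x: successors {u, x, z}; []<>~p there: u:T, x:T, z:F. ✓
y: successors {s, t}; []<>~p there: s:T, t:T. ✓
z: successors {s, t, u, v, z}; []<>~p there: s:T, t:T, u:T, v:T, z:F. ✓
— 8 worlds.
For <><>[]~p:
s: successors {x}; <>[]~p there: x:F. ✗
t: successors {t, w, y}; <>[]~p there: t:F, w:F, y:F. ✗
u: successors {t, u, x}; <>[]~p there: t:F, u:F, x:F. ✗
v: successors {t, v, z}; <>[]~p there: t:F, v:F, z:F. ✗
w: successors {v, y, z}; <>[]~p there: v:F, y:F, z:F. ✗
x: successors {u, x, z}; <>[]~p there: u:F, x:F, z:F. ✗
y: successors {s, t}; <>[]~p there: s:F, t:F. ✗
z: successors {s, t, u, v, z}; <>[]~p there: s:F, t:F, u:F, v:F, z:F. ✗
— 0 worlds.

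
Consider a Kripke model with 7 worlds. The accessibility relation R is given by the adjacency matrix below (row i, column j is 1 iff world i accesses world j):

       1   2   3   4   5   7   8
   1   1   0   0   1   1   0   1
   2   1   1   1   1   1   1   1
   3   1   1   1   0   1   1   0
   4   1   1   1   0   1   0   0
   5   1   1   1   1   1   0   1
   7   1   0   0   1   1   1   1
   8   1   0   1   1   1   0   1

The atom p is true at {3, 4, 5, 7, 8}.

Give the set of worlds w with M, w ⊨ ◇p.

1: successors {1, 4, 5, 8}; p there: 1:F, 4:T, 5:T, 8:T. ✓
2: successors {1, 2, 3, 4, 5, 7, 8}; p there: 1:F, 2:F, 3:T, 4:T, 5:T, 7:T, 8:T. ✓
3: successors {1, 2, 3, 5, 7}; p there: 1:F, 2:F, 3:T, 5:T, 7:T. ✓
4: successors {1, 2, 3, 5}; p there: 1:F, 2:F, 3:T, 5:T. ✓
5: successors {1, 2, 3, 4, 5, 8}; p there: 1:F, 2:F, 3:T, 4:T, 5:T, 8:T. ✓
7: successors {1, 4, 5, 7, 8}; p there: 1:F, 4:T, 5:T, 7:T, 8:T. ✓
8: successors {1, 3, 4, 5, 8}; p there: 1:F, 3:T, 4:T, 5:T, 8:T. ✓

{1, 2, 3, 4, 5, 7, 8}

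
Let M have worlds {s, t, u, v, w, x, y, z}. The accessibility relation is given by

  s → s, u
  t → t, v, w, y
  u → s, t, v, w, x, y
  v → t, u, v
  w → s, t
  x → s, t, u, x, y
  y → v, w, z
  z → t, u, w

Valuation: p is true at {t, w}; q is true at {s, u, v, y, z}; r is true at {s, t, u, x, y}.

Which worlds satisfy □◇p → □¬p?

{s, u, w, x}

s: □◇p is F, □¬p is T. ✓
t: □◇p is T, □¬p is F. ✗
u: □◇p is F, □¬p is F. ✓
v: □◇p is T, □¬p is F. ✗
w: □◇p is F, □¬p is F. ✓
x: □◇p is F, □¬p is F. ✓
y: □◇p is T, □¬p is F. ✗
z: □◇p is T, □¬p is F. ✗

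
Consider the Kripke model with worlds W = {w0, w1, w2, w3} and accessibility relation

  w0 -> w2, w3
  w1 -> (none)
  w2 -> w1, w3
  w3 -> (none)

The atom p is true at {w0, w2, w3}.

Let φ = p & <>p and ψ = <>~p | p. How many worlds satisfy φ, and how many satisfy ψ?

2 and 3

For p & <>p:
w0: p is T, <>p is T. ✓
w1: p is F, <>p is F. ✗
w2: p is T, <>p is T. ✓
w3: p is T, <>p is F. ✗
— 2 worlds.
For <>~p | p:
w0: <>~p is F, p is T. ✓
w1: <>~p is F, p is F. ✗
w2: <>~p is T, p is T. ✓
w3: <>~p is F, p is T. ✓
— 3 worlds.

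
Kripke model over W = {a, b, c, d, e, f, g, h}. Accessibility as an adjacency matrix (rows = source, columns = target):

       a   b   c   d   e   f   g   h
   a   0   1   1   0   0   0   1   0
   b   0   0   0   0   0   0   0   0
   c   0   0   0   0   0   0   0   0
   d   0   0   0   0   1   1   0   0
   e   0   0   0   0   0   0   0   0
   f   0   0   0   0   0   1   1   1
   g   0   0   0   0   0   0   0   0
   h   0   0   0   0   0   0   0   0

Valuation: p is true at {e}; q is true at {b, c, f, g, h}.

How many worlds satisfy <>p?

a: successors {b, c, g}; p there: b:F, c:F, g:F. ✗
b: no successors, so <>p fails. ✗
c: no successors, so <>p fails. ✗
d: successors {e, f}; p there: e:T, f:F. ✓
e: no successors, so <>p fails. ✗
f: successors {f, g, h}; p there: f:F, g:F, h:F. ✗
g: no successors, so <>p fails. ✗
h: no successors, so <>p fails. ✗
Satisfying worlds: {d}.

1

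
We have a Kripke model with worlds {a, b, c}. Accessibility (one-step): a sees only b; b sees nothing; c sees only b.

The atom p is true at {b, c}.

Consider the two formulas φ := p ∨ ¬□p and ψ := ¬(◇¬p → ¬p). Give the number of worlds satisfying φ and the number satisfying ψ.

2 and 0

For p ∨ ¬□p:
a: p is F, ¬□p is F. ✗
b: p is T, ¬□p is F. ✓
c: p is T, ¬□p is F. ✓
— 2 worlds.
For ¬(◇¬p → ¬p):
a: ◇¬p → ¬p is T. ✗
b: ◇¬p → ¬p is T. ✗
c: ◇¬p → ¬p is T. ✗
— 0 worlds.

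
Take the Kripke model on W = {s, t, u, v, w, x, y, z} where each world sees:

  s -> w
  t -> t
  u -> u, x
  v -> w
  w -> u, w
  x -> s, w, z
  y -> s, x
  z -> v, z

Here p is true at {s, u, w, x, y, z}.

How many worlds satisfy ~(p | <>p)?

s: p | <>p is T. ✗
t: p | <>p is F. ✓
u: p | <>p is T. ✗
v: p | <>p is T. ✗
w: p | <>p is T. ✗
x: p | <>p is T. ✗
y: p | <>p is T. ✗
z: p | <>p is T. ✗
Satisfying worlds: {t}.

1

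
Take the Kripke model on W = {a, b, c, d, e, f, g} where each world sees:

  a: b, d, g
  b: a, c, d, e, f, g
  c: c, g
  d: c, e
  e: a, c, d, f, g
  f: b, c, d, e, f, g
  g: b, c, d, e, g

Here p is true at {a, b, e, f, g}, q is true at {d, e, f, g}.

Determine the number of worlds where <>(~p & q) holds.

5

a: successors {b, d, g}; ~p & q there: b:F, d:T, g:F. ✓
b: successors {a, c, d, e, f, g}; ~p & q there: a:F, c:F, d:T, e:F, f:F, g:F. ✓
c: successors {c, g}; ~p & q there: c:F, g:F. ✗
d: successors {c, e}; ~p & q there: c:F, e:F. ✗
e: successors {a, c, d, f, g}; ~p & q there: a:F, c:F, d:T, f:F, g:F. ✓
f: successors {b, c, d, e, f, g}; ~p & q there: b:F, c:F, d:T, e:F, f:F, g:F. ✓
g: successors {b, c, d, e, g}; ~p & q there: b:F, c:F, d:T, e:F, g:F. ✓
Satisfying worlds: {a, b, e, f, g}.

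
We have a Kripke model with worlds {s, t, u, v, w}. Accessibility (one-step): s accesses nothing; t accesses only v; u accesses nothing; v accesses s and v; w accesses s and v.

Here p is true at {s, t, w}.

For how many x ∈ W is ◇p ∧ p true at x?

1

s: ◇p is F, p is T. ✗
t: ◇p is F, p is T. ✗
u: ◇p is F, p is F. ✗
v: ◇p is T, p is F. ✗
w: ◇p is T, p is T. ✓
Satisfying worlds: {w}.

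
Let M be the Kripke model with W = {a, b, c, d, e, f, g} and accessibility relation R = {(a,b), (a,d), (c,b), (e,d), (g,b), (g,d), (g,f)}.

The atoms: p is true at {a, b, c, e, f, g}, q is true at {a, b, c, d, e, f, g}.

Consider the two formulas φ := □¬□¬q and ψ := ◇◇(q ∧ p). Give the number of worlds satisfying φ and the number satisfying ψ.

3 and 0

For □¬□¬q:
a: successors {b, d}; ¬□¬q there: b:F, d:F. ✗
b: no successors, so □¬□¬q holds vacuously. ✓
c: successors {b}; ¬□¬q there: b:F. ✗
d: no successors, so □¬□¬q holds vacuously. ✓
e: successors {d}; ¬□¬q there: d:F. ✗
f: no successors, so □¬□¬q holds vacuously. ✓
g: successors {b, d, f}; ¬□¬q there: b:F, d:F, f:F. ✗
— 3 worlds.
For ◇◇(q ∧ p):
a: successors {b, d}; ◇(q ∧ p) there: b:F, d:F. ✗
b: no successors, so ◇◇(q ∧ p) fails. ✗
c: successors {b}; ◇(q ∧ p) there: b:F. ✗
d: no successors, so ◇◇(q ∧ p) fails. ✗
e: successors {d}; ◇(q ∧ p) there: d:F. ✗
f: no successors, so ◇◇(q ∧ p) fails. ✗
g: successors {b, d, f}; ◇(q ∧ p) there: b:F, d:F, f:F. ✗
— 0 worlds.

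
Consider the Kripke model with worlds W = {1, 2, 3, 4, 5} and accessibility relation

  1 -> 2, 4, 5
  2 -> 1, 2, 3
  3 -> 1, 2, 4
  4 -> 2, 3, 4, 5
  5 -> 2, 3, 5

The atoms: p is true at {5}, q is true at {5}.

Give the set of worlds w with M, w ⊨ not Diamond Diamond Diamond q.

1: Diamond Diamond Diamond q is T. ✗
2: Diamond Diamond Diamond q is T. ✗
3: Diamond Diamond Diamond q is T. ✗
4: Diamond Diamond Diamond q is T. ✗
5: Diamond Diamond Diamond q is T. ✗

∅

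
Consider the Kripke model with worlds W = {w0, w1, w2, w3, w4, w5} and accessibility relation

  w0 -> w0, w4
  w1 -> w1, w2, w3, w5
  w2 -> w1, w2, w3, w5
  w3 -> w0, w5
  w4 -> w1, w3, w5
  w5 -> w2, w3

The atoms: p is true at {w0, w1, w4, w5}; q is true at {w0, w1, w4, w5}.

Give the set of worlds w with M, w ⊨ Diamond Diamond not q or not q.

{w0, w1, w2, w3, w4, w5}

w0: Diamond Diamond not q is T, not q is F. ✓
w1: Diamond Diamond not q is T, not q is F. ✓
w2: Diamond Diamond not q is T, not q is T. ✓
w3: Diamond Diamond not q is T, not q is T. ✓
w4: Diamond Diamond not q is T, not q is F. ✓
w5: Diamond Diamond not q is T, not q is F. ✓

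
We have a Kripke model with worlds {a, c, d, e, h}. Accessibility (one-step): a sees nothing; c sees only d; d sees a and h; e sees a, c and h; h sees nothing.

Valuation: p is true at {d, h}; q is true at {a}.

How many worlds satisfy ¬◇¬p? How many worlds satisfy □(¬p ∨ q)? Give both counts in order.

3 and 2

For ¬◇¬p:
a: ◇¬p is F. ✓
c: ◇¬p is F. ✓
d: ◇¬p is T. ✗
e: ◇¬p is T. ✗
h: ◇¬p is F. ✓
— 3 worlds.
For □(¬p ∨ q):
a: no successors, so □(¬p ∨ q) holds vacuously. ✓
c: successors {d}; ¬p ∨ q there: d:F. ✗
d: successors {a, h}; ¬p ∨ q there: a:T, h:F. ✗
e: successors {a, c, h}; ¬p ∨ q there: a:T, c:T, h:F. ✗
h: no successors, so □(¬p ∨ q) holds vacuously. ✓
— 2 worlds.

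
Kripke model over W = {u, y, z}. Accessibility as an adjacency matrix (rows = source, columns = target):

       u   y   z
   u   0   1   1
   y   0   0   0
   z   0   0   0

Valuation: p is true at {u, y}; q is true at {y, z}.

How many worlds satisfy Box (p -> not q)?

u: successors {y, z}; p -> not q there: y:F, z:T. ✗
y: no successors, so Box (p -> not q) holds vacuously. ✓
z: no successors, so Box (p -> not q) holds vacuously. ✓
Satisfying worlds: {y, z}.

2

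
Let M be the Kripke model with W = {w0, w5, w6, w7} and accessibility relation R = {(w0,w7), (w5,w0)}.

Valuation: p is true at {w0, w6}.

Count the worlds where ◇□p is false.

3

w0: successors {w7}; □p there: w7:T. ✓
w5: successors {w0}; □p there: w0:F. ✗
w6: no successors, so ◇□p fails. ✗
w7: no successors, so ◇□p fails. ✗
Satisfying worlds: {w0}.
So ◇□p fails at the other 3 worlds.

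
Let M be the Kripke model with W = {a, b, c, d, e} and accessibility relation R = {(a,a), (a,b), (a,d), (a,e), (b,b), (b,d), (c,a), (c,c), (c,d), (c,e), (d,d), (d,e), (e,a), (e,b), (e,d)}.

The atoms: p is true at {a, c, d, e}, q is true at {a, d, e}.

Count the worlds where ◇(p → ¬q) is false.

a: successors {a, b, d, e}; p → ¬q there: a:F, b:T, d:F, e:F. ✓
b: successors {b, d}; p → ¬q there: b:T, d:F. ✓
c: successors {a, c, d, e}; p → ¬q there: a:F, c:T, d:F, e:F. ✓
d: successors {d, e}; p → ¬q there: d:F, e:F. ✗
e: successors {a, b, d}; p → ¬q there: a:F, b:T, d:F. ✓
Satisfying worlds: {a, b, c, e}.
So ◇(p → ¬q) fails at the other 1 world.

1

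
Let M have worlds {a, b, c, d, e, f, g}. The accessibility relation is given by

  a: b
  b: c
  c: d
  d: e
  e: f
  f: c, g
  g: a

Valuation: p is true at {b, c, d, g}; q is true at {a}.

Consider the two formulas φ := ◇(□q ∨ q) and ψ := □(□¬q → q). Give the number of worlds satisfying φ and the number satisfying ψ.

2 and 1

For ◇(□q ∨ q):
a: successors {b}; □q ∨ q there: b:F. ✗
b: successors {c}; □q ∨ q there: c:F. ✗
c: successors {d}; □q ∨ q there: d:F. ✗
d: successors {e}; □q ∨ q there: e:F. ✗
e: successors {f}; □q ∨ q there: f:F. ✗
f: successors {c, g}; □q ∨ q there: c:F, g:T. ✓
g: successors {a}; □q ∨ q there: a:T. ✓
— 2 worlds.
For □(□¬q → q):
a: successors {b}; □¬q → q there: b:F. ✗
b: successors {c}; □¬q → q there: c:F. ✗
c: successors {d}; □¬q → q there: d:F. ✗
d: successors {e}; □¬q → q there: e:F. ✗
e: successors {f}; □¬q → q there: f:F. ✗
f: successors {c, g}; □¬q → q there: c:F, g:T. ✗
g: successors {a}; □¬q → q there: a:T. ✓
— 1 world.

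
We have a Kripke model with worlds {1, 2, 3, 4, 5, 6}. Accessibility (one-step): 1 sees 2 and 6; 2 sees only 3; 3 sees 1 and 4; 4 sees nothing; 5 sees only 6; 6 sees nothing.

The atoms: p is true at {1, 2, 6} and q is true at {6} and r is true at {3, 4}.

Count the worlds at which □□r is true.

4

1: successors {2, 6}; □r there: 2:T, 6:T. ✓
2: successors {3}; □r there: 3:F. ✗
3: successors {1, 4}; □r there: 1:F, 4:T. ✗
4: no successors, so □□r holds vacuously. ✓
5: successors {6}; □r there: 6:T. ✓
6: no successors, so □□r holds vacuously. ✓
Satisfying worlds: {1, 4, 5, 6}.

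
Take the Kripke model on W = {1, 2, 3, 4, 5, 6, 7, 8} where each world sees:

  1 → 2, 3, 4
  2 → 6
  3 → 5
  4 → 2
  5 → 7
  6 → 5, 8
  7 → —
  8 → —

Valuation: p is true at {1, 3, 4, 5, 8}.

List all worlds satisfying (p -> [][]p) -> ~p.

1: p -> [][]p is F, ~p is F. ✓
2: p -> [][]p is T, ~p is T. ✓
3: p -> [][]p is F, ~p is F. ✓
4: p -> [][]p is F, ~p is F. ✓
5: p -> [][]p is T, ~p is F. ✗
6: p -> [][]p is T, ~p is T. ✓
7: p -> [][]p is T, ~p is T. ✓
8: p -> [][]p is T, ~p is F. ✗

{1, 2, 3, 4, 6, 7}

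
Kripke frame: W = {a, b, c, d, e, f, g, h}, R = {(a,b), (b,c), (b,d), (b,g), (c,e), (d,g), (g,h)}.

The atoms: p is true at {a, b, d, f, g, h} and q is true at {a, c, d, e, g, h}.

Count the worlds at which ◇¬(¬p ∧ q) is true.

4

a: successors {b}; ¬(¬p ∧ q) there: b:T. ✓
b: successors {c, d, g}; ¬(¬p ∧ q) there: c:F, d:T, g:T. ✓
c: successors {e}; ¬(¬p ∧ q) there: e:F. ✗
d: successors {g}; ¬(¬p ∧ q) there: g:T. ✓
e: no successors, so ◇¬(¬p ∧ q) fails. ✗
f: no successors, so ◇¬(¬p ∧ q) fails. ✗
g: successors {h}; ¬(¬p ∧ q) there: h:T. ✓
h: no successors, so ◇¬(¬p ∧ q) fails. ✗
Satisfying worlds: {a, b, d, g}.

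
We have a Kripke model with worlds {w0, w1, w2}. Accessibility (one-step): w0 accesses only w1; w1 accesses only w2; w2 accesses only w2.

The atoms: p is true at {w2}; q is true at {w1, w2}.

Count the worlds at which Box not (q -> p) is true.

w0: successors {w1}; not (q -> p) there: w1:T. ✓
w1: successors {w2}; not (q -> p) there: w2:F. ✗
w2: successors {w2}; not (q -> p) there: w2:F. ✗
Satisfying worlds: {w0}.

1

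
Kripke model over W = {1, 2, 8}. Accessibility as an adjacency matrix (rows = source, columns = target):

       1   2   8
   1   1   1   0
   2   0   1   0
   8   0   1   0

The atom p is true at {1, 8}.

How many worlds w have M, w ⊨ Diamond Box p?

0

1: successors {1, 2}; Box p there: 1:F, 2:F. ✗
2: successors {2}; Box p there: 2:F. ✗
8: successors {2}; Box p there: 2:F. ✗
Satisfying worlds: ∅.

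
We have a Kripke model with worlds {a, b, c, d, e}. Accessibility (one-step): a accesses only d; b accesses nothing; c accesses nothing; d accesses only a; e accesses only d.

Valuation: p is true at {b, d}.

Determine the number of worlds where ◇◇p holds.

1

a: successors {d}; ◇p there: d:F. ✗
b: no successors, so ◇◇p fails. ✗
c: no successors, so ◇◇p fails. ✗
d: successors {a}; ◇p there: a:T. ✓
e: successors {d}; ◇p there: d:F. ✗
Satisfying worlds: {d}.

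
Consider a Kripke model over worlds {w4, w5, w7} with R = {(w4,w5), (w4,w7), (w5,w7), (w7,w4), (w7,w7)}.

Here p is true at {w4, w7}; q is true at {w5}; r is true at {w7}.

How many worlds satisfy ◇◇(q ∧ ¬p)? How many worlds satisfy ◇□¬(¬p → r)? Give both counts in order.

1 and 0

For ◇◇(q ∧ ¬p):
w4: successors {w5, w7}; ◇(q ∧ ¬p) there: w5:F, w7:F. ✗
w5: successors {w7}; ◇(q ∧ ¬p) there: w7:F. ✗
w7: successors {w4, w7}; ◇(q ∧ ¬p) there: w4:T, w7:F. ✓
— 1 world.
For ◇□¬(¬p → r):
w4: successors {w5, w7}; □¬(¬p → r) there: w5:F, w7:F. ✗
w5: successors {w7}; □¬(¬p → r) there: w7:F. ✗
w7: successors {w4, w7}; □¬(¬p → r) there: w4:F, w7:F. ✗
— 0 worlds.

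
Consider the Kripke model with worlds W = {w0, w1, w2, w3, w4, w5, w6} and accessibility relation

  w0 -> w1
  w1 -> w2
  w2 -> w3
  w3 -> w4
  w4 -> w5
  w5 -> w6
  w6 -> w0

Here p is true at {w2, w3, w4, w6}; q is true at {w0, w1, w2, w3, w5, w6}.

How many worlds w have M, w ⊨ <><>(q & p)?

3

w0: successors {w1}; <>(q & p) there: w1:T. ✓
w1: successors {w2}; <>(q & p) there: w2:T. ✓
w2: successors {w3}; <>(q & p) there: w3:F. ✗
w3: successors {w4}; <>(q & p) there: w4:F. ✗
w4: successors {w5}; <>(q & p) there: w5:T. ✓
w5: successors {w6}; <>(q & p) there: w6:F. ✗
w6: successors {w0}; <>(q & p) there: w0:F. ✗
Satisfying worlds: {w0, w1, w4}.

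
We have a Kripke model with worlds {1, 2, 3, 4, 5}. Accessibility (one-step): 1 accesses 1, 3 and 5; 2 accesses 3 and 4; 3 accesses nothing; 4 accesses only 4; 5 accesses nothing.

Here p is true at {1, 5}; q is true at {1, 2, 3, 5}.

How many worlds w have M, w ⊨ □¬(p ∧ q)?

4

1: successors {1, 3, 5}; ¬(p ∧ q) there: 1:F, 3:T, 5:F. ✗
2: successors {3, 4}; ¬(p ∧ q) there: 3:T, 4:T. ✓
3: no successors, so □¬(p ∧ q) holds vacuously. ✓
4: successors {4}; ¬(p ∧ q) there: 4:T. ✓
5: no successors, so □¬(p ∧ q) holds vacuously. ✓
Satisfying worlds: {2, 3, 4, 5}.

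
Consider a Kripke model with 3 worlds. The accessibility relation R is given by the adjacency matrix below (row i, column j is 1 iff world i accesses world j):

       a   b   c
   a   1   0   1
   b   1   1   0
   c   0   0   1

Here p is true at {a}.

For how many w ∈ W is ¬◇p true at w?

a: ◇p is T. ✗
b: ◇p is T. ✗
c: ◇p is F. ✓
Satisfying worlds: {c}.

1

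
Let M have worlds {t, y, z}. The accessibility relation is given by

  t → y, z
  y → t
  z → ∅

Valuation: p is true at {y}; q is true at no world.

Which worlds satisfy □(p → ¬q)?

{t, y, z}

t: successors {y, z}; p → ¬q there: y:T, z:T. ✓
y: successors {t}; p → ¬q there: t:T. ✓
z: no successors, so □(p → ¬q) holds vacuously. ✓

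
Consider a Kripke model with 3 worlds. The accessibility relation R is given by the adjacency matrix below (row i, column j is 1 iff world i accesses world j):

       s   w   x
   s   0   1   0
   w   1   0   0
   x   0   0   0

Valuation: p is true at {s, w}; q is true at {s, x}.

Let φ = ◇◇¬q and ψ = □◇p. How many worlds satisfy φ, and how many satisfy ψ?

For ◇◇¬q:
s: successors {w}; ◇¬q there: w:F. ✗
w: successors {s}; ◇¬q there: s:T. ✓
x: no successors, so ◇◇¬q fails. ✗
— 1 world.
For □◇p:
s: successors {w}; ◇p there: w:T. ✓
w: successors {s}; ◇p there: s:T. ✓
x: no successors, so □◇p holds vacuously. ✓
— 3 worlds.

1 and 3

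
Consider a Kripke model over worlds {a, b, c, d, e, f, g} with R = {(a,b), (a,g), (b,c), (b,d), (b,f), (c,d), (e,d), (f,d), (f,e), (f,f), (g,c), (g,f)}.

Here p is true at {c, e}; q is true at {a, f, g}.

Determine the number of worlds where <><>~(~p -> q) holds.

a: successors {b, g}; <>~(~p -> q) there: b:T, g:F. ✓
b: successors {c, d, f}; <>~(~p -> q) there: c:T, d:F, f:T. ✓
c: successors {d}; <>~(~p -> q) there: d:F. ✗
d: no successors, so <><>~(~p -> q) fails. ✗
e: successors {d}; <>~(~p -> q) there: d:F. ✗
f: successors {d, e, f}; <>~(~p -> q) there: d:F, e:T, f:T. ✓
g: successors {c, f}; <>~(~p -> q) there: c:T, f:T. ✓
Satisfying worlds: {a, b, f, g}.

4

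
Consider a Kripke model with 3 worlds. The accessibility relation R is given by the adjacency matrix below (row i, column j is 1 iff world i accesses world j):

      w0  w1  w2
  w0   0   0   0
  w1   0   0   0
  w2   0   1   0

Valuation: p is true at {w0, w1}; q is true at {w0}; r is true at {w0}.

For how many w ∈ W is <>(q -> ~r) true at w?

w0: no successors, so <>(q -> ~r) fails. ✗
w1: no successors, so <>(q -> ~r) fails. ✗
w2: successors {w1}; q -> ~r there: w1:T. ✓
Satisfying worlds: {w2}.

1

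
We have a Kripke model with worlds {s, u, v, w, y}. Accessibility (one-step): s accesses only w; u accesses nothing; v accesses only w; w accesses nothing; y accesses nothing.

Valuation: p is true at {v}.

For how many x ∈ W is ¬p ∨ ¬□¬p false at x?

s: ¬p is T, ¬□¬p is F. ✓
u: ¬p is T, ¬□¬p is F. ✓
v: ¬p is F, ¬□¬p is F. ✗
w: ¬p is T, ¬□¬p is F. ✓
y: ¬p is T, ¬□¬p is F. ✓
Satisfying worlds: {s, u, w, y}.
So ¬p ∨ ¬□¬p fails at the other 1 world.

1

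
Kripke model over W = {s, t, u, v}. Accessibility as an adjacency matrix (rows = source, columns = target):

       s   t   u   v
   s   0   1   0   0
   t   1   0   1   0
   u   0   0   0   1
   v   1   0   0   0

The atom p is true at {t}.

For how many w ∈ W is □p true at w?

1

s: successors {t}; p there: t:T. ✓
t: successors {s, u}; p there: s:F, u:F. ✗
u: successors {v}; p there: v:F. ✗
v: successors {s}; p there: s:F. ✗
Satisfying worlds: {s}.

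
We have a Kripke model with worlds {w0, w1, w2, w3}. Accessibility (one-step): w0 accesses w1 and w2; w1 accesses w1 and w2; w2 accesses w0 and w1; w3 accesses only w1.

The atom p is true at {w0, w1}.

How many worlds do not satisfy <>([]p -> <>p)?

0

w0: successors {w1, w2}; []p -> <>p there: w1:T, w2:T. ✓
w1: successors {w1, w2}; []p -> <>p there: w1:T, w2:T. ✓
w2: successors {w0, w1}; []p -> <>p there: w0:T, w1:T. ✓
w3: successors {w1}; []p -> <>p there: w1:T. ✓
Satisfying worlds: {w0, w1, w2, w3}.
So <>([]p -> <>p) fails at the other 0 worlds.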